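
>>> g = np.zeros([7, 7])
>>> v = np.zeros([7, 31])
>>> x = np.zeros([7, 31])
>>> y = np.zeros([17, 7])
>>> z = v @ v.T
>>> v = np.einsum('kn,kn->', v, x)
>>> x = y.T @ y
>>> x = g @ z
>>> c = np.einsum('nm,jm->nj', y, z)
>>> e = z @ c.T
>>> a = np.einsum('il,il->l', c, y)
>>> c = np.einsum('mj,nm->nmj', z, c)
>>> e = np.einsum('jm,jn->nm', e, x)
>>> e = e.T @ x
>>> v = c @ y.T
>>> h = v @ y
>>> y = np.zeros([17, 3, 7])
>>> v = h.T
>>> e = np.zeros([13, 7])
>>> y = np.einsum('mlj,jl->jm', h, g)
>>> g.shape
(7, 7)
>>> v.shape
(7, 7, 17)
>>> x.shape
(7, 7)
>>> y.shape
(7, 17)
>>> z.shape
(7, 7)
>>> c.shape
(17, 7, 7)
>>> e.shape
(13, 7)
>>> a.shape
(7,)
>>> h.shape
(17, 7, 7)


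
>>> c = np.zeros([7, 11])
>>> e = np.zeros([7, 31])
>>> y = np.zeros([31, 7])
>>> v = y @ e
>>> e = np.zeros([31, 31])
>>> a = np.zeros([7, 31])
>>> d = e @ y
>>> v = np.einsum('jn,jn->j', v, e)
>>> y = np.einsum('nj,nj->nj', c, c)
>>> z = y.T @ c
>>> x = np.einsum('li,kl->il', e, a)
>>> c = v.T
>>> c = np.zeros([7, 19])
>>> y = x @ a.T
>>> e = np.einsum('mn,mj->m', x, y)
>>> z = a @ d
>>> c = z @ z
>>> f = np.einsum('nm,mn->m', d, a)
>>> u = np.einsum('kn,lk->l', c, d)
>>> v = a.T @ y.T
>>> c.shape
(7, 7)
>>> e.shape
(31,)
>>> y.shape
(31, 7)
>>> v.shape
(31, 31)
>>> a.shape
(7, 31)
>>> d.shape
(31, 7)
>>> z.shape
(7, 7)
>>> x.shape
(31, 31)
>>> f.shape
(7,)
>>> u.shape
(31,)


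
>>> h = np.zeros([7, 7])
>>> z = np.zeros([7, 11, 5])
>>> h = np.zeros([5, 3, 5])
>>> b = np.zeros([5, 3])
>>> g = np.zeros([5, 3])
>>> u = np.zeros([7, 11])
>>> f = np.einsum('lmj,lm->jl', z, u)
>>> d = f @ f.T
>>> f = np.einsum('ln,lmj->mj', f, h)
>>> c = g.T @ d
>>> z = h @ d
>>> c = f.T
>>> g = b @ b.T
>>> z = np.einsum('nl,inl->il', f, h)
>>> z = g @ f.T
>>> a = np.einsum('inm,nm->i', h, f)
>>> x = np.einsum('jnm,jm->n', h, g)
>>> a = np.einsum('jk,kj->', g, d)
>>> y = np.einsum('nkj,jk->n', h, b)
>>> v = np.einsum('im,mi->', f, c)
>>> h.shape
(5, 3, 5)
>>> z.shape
(5, 3)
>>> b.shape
(5, 3)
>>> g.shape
(5, 5)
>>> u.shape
(7, 11)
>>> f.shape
(3, 5)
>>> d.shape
(5, 5)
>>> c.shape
(5, 3)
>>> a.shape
()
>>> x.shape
(3,)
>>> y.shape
(5,)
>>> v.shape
()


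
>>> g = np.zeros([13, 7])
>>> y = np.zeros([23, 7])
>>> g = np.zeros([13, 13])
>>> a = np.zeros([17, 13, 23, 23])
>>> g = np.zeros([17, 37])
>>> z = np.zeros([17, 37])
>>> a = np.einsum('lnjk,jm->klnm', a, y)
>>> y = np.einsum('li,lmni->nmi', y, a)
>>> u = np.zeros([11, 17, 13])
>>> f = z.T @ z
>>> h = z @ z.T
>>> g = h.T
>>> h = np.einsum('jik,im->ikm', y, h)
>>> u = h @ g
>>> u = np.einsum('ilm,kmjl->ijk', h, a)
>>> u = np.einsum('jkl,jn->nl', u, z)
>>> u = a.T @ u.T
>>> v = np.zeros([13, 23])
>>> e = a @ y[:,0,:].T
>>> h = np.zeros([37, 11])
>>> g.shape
(17, 17)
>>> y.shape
(13, 17, 7)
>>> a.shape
(23, 17, 13, 7)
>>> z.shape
(17, 37)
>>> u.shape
(7, 13, 17, 37)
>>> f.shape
(37, 37)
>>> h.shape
(37, 11)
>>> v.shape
(13, 23)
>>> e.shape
(23, 17, 13, 13)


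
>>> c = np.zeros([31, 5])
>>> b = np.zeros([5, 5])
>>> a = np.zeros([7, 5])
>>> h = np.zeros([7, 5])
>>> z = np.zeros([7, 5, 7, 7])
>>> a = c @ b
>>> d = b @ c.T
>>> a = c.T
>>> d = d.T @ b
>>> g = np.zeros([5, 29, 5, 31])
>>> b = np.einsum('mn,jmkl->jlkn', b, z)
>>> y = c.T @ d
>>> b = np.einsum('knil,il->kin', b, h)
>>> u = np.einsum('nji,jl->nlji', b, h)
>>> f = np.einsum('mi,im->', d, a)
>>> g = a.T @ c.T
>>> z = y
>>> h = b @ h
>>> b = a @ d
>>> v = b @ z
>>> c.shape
(31, 5)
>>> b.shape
(5, 5)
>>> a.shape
(5, 31)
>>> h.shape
(7, 7, 5)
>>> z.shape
(5, 5)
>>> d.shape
(31, 5)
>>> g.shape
(31, 31)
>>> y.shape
(5, 5)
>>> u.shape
(7, 5, 7, 7)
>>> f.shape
()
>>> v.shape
(5, 5)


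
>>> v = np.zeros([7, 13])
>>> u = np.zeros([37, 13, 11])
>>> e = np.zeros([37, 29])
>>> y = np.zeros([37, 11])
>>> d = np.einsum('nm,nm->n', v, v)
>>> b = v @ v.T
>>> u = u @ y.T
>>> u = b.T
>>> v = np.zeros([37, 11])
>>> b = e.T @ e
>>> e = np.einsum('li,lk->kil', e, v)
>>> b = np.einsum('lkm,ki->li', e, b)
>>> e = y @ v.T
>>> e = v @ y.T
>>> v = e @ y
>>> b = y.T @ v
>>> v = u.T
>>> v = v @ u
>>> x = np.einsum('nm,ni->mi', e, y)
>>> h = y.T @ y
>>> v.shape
(7, 7)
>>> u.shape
(7, 7)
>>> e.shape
(37, 37)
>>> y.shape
(37, 11)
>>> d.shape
(7,)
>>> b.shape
(11, 11)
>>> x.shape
(37, 11)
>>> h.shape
(11, 11)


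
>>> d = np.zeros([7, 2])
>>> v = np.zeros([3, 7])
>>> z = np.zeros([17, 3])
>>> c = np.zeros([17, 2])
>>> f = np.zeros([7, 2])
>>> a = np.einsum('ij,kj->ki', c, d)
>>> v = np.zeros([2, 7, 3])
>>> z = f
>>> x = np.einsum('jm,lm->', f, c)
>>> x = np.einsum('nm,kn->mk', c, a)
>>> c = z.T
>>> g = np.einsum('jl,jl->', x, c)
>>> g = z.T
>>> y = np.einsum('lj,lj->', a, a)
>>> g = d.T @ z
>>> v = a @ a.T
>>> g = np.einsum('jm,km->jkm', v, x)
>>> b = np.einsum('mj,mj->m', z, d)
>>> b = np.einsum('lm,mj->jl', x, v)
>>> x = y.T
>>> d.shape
(7, 2)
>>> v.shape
(7, 7)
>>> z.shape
(7, 2)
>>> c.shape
(2, 7)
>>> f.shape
(7, 2)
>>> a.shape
(7, 17)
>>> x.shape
()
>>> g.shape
(7, 2, 7)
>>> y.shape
()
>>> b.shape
(7, 2)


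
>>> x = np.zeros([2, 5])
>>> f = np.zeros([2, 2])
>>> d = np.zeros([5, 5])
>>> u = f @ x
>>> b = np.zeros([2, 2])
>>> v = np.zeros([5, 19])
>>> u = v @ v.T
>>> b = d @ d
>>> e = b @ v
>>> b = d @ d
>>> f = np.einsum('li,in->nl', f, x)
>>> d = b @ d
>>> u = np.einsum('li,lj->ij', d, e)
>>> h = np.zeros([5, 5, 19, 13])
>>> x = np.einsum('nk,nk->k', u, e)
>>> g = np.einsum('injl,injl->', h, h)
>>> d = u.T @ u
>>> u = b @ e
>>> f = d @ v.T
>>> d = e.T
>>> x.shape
(19,)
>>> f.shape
(19, 5)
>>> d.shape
(19, 5)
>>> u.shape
(5, 19)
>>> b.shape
(5, 5)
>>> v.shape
(5, 19)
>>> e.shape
(5, 19)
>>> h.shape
(5, 5, 19, 13)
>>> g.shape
()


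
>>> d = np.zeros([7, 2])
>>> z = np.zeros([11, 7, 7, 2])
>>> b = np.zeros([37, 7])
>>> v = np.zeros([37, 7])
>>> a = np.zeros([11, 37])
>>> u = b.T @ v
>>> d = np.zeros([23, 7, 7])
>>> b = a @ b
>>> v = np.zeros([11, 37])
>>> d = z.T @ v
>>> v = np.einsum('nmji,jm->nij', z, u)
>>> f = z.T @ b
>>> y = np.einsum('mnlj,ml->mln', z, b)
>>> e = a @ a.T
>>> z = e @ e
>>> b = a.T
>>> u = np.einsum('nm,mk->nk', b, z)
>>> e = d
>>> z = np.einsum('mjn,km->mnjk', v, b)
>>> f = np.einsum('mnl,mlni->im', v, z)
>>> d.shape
(2, 7, 7, 37)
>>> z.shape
(11, 7, 2, 37)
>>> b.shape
(37, 11)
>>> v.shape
(11, 2, 7)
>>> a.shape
(11, 37)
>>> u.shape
(37, 11)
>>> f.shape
(37, 11)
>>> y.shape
(11, 7, 7)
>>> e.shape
(2, 7, 7, 37)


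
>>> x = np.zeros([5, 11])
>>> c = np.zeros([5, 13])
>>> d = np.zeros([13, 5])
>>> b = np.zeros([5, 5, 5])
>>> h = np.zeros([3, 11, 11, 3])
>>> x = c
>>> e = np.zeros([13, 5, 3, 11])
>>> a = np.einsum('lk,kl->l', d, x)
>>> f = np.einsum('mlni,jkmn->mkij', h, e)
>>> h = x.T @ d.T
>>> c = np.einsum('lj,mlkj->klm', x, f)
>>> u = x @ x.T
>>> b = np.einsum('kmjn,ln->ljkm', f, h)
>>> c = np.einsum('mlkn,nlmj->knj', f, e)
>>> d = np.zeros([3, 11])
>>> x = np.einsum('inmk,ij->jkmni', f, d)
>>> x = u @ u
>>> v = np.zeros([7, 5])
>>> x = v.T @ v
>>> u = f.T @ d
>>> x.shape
(5, 5)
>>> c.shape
(3, 13, 11)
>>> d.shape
(3, 11)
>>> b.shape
(13, 3, 3, 5)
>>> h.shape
(13, 13)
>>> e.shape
(13, 5, 3, 11)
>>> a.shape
(13,)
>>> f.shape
(3, 5, 3, 13)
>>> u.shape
(13, 3, 5, 11)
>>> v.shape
(7, 5)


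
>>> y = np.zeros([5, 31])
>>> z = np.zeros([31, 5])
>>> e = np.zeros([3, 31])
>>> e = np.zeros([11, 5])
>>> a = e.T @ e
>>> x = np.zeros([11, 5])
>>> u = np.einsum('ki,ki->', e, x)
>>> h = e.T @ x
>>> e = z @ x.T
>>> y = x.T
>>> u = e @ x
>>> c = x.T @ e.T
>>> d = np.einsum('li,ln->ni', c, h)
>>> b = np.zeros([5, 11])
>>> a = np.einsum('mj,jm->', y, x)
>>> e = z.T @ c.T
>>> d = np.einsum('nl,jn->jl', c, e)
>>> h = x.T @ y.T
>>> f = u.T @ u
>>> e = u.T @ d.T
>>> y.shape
(5, 11)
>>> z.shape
(31, 5)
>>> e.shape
(5, 5)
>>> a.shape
()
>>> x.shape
(11, 5)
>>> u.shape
(31, 5)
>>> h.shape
(5, 5)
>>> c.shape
(5, 31)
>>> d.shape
(5, 31)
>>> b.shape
(5, 11)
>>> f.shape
(5, 5)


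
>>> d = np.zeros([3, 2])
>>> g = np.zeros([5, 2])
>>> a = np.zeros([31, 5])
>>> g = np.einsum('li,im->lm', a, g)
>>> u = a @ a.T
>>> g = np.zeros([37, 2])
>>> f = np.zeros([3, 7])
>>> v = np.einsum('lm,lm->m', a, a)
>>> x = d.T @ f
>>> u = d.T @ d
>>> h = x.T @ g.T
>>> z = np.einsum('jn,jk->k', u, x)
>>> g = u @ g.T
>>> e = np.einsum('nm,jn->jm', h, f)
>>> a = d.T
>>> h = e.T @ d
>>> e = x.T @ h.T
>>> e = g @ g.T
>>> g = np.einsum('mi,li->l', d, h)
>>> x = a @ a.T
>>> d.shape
(3, 2)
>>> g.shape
(37,)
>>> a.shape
(2, 3)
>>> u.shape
(2, 2)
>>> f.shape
(3, 7)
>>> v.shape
(5,)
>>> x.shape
(2, 2)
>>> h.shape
(37, 2)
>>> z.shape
(7,)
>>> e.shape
(2, 2)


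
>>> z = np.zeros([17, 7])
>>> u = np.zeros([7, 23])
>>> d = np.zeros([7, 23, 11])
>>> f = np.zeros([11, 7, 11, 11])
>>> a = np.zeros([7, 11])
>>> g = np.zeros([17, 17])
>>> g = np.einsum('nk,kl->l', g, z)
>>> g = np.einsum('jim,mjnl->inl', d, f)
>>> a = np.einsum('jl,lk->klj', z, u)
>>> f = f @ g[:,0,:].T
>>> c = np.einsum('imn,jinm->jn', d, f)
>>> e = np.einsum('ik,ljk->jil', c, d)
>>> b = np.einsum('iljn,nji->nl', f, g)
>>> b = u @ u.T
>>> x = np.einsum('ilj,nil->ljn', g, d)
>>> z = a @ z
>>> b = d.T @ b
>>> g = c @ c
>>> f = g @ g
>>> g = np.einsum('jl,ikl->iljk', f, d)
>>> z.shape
(23, 7, 7)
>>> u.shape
(7, 23)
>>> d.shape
(7, 23, 11)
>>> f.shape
(11, 11)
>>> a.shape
(23, 7, 17)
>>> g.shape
(7, 11, 11, 23)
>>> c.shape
(11, 11)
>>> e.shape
(23, 11, 7)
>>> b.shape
(11, 23, 7)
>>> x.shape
(11, 11, 7)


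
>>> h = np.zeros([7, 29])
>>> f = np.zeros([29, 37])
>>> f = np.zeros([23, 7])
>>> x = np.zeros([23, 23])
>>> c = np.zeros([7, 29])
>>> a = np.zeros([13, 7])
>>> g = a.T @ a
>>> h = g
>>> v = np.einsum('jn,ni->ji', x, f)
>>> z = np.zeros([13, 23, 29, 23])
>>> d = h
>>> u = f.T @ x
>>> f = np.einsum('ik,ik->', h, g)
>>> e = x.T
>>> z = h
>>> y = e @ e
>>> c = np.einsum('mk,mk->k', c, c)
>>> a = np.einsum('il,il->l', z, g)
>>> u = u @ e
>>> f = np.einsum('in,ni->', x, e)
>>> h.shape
(7, 7)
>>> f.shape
()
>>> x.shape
(23, 23)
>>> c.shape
(29,)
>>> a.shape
(7,)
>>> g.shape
(7, 7)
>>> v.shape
(23, 7)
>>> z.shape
(7, 7)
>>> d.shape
(7, 7)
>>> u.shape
(7, 23)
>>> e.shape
(23, 23)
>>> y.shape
(23, 23)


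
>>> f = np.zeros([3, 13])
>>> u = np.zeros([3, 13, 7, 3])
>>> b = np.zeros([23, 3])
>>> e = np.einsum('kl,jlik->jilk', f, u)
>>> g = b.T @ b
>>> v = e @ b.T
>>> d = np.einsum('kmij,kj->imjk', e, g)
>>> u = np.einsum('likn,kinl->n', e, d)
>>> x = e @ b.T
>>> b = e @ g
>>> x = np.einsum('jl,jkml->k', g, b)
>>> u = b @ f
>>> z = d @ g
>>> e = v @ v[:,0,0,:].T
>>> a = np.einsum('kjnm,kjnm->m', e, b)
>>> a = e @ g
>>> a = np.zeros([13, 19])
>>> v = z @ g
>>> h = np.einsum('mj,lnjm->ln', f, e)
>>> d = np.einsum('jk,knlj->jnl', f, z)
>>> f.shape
(3, 13)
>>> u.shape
(3, 7, 13, 13)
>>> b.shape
(3, 7, 13, 3)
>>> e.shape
(3, 7, 13, 3)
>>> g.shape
(3, 3)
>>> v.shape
(13, 7, 3, 3)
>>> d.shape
(3, 7, 3)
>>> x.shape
(7,)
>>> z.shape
(13, 7, 3, 3)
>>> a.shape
(13, 19)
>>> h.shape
(3, 7)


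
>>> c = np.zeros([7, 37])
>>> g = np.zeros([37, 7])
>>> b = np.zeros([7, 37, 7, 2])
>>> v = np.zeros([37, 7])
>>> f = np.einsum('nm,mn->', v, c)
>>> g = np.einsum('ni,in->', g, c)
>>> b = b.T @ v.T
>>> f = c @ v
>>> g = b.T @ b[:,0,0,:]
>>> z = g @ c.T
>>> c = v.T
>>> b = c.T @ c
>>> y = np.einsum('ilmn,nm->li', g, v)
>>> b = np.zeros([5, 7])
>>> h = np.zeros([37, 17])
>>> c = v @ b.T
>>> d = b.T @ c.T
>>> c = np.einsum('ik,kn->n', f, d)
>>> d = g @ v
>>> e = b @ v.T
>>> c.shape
(37,)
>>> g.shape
(37, 37, 7, 37)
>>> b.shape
(5, 7)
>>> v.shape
(37, 7)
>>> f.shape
(7, 7)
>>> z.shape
(37, 37, 7, 7)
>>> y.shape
(37, 37)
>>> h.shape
(37, 17)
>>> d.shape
(37, 37, 7, 7)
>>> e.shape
(5, 37)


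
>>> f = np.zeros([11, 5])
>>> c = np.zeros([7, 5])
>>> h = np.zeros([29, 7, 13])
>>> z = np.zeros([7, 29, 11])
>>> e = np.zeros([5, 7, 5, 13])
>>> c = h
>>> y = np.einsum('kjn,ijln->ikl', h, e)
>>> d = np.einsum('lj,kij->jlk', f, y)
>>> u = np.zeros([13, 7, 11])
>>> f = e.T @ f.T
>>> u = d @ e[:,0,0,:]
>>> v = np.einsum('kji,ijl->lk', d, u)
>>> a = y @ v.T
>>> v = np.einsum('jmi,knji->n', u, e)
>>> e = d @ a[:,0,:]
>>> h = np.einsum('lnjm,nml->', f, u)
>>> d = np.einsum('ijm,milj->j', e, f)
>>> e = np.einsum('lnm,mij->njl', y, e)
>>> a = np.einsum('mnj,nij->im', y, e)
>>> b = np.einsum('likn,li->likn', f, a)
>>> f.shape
(13, 5, 7, 11)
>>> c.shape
(29, 7, 13)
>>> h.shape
()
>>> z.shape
(7, 29, 11)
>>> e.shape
(29, 13, 5)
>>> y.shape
(5, 29, 5)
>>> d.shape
(11,)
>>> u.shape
(5, 11, 13)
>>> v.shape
(7,)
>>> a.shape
(13, 5)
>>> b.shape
(13, 5, 7, 11)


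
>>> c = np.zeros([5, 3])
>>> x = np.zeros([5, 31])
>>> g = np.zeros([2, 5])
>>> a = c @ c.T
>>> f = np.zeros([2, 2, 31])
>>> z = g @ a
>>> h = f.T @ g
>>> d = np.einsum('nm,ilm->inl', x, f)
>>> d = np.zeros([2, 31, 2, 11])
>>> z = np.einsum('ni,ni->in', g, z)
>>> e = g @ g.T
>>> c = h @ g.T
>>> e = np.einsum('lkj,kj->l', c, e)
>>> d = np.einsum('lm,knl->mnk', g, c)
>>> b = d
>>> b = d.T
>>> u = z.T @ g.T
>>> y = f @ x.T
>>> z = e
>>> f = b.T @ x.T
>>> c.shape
(31, 2, 2)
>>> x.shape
(5, 31)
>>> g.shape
(2, 5)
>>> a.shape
(5, 5)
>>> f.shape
(5, 2, 5)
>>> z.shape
(31,)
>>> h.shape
(31, 2, 5)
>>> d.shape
(5, 2, 31)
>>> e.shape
(31,)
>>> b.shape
(31, 2, 5)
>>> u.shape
(2, 2)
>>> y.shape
(2, 2, 5)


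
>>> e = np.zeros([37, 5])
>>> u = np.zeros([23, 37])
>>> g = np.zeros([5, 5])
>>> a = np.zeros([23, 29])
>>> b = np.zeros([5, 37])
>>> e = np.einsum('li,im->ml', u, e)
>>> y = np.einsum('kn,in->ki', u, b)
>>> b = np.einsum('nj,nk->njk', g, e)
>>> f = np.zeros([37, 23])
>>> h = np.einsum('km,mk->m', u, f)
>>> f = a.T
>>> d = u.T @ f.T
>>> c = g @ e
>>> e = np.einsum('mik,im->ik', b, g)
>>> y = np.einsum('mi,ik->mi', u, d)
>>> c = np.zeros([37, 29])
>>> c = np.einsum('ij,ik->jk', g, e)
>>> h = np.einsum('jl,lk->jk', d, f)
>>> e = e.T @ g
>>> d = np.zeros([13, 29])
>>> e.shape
(23, 5)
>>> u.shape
(23, 37)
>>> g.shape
(5, 5)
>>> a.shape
(23, 29)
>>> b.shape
(5, 5, 23)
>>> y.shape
(23, 37)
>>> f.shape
(29, 23)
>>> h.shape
(37, 23)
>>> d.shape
(13, 29)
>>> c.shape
(5, 23)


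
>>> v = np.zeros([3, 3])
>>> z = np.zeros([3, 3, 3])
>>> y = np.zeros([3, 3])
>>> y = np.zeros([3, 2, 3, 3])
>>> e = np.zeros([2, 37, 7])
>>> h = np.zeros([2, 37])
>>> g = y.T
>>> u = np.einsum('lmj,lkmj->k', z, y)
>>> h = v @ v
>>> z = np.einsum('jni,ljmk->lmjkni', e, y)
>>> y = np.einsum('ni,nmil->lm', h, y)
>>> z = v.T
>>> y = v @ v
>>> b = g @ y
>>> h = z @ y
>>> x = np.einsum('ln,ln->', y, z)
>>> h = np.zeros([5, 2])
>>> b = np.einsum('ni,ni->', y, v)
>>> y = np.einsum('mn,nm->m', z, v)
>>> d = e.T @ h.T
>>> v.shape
(3, 3)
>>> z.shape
(3, 3)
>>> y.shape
(3,)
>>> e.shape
(2, 37, 7)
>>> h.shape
(5, 2)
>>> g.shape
(3, 3, 2, 3)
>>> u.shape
(2,)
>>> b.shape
()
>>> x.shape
()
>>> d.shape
(7, 37, 5)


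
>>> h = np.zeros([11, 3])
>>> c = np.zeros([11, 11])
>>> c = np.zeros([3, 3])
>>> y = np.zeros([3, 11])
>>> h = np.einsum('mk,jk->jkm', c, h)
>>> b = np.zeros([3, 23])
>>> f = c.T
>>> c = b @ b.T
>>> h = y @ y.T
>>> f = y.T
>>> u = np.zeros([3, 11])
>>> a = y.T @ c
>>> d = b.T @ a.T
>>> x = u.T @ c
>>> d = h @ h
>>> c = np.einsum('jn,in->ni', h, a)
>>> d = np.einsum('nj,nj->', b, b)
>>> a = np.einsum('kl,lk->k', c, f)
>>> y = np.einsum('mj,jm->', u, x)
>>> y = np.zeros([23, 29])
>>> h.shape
(3, 3)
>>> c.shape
(3, 11)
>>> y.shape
(23, 29)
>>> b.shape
(3, 23)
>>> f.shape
(11, 3)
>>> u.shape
(3, 11)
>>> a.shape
(3,)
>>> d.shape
()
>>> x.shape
(11, 3)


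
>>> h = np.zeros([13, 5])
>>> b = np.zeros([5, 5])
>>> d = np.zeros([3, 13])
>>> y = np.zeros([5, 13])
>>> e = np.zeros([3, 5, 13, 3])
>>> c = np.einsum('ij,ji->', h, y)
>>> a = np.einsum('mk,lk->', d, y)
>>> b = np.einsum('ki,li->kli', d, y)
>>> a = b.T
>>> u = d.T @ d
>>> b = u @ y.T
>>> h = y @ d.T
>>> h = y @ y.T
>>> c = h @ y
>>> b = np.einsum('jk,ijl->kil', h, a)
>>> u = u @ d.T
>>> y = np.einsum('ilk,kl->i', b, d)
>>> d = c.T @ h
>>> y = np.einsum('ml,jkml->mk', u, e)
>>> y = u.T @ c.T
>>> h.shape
(5, 5)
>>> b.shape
(5, 13, 3)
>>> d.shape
(13, 5)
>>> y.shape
(3, 5)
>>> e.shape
(3, 5, 13, 3)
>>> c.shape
(5, 13)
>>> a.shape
(13, 5, 3)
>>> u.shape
(13, 3)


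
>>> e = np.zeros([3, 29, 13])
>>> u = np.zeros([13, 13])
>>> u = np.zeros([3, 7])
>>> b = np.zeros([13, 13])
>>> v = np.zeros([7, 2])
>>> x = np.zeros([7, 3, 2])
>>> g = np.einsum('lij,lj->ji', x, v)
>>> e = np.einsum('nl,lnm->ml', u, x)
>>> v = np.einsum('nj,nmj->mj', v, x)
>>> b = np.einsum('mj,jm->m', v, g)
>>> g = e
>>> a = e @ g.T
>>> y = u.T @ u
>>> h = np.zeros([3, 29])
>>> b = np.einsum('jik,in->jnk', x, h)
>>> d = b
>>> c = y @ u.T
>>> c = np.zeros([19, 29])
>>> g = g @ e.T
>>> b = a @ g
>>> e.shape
(2, 7)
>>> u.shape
(3, 7)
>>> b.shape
(2, 2)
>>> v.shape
(3, 2)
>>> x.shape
(7, 3, 2)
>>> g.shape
(2, 2)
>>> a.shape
(2, 2)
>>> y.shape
(7, 7)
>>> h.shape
(3, 29)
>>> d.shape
(7, 29, 2)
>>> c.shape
(19, 29)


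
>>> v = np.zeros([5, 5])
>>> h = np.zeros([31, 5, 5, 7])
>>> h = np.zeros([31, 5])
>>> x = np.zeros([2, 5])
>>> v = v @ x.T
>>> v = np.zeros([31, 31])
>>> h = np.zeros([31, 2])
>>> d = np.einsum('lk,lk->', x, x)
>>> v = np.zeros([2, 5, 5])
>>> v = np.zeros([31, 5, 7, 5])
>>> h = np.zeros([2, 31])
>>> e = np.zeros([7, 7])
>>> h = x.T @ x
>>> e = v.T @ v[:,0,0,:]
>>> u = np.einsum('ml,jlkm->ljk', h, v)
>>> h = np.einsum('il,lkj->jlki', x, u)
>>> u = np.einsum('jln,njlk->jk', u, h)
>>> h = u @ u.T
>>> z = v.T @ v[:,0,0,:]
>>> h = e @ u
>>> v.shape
(31, 5, 7, 5)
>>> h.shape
(5, 7, 5, 2)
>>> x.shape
(2, 5)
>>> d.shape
()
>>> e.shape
(5, 7, 5, 5)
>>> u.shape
(5, 2)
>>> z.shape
(5, 7, 5, 5)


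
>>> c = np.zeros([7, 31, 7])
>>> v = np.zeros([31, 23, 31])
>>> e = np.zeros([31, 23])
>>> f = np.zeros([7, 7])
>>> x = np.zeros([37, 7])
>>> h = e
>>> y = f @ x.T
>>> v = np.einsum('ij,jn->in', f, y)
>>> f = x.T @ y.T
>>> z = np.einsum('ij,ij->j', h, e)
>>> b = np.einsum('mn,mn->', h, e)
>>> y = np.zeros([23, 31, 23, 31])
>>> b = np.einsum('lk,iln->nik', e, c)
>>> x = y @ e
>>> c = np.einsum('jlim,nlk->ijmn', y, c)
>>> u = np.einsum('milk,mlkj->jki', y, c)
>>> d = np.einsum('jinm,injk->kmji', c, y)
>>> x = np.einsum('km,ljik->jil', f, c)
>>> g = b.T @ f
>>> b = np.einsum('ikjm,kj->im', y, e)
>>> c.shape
(23, 23, 31, 7)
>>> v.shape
(7, 37)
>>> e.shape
(31, 23)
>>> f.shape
(7, 7)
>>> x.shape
(23, 31, 23)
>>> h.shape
(31, 23)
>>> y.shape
(23, 31, 23, 31)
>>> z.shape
(23,)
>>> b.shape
(23, 31)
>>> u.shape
(7, 31, 31)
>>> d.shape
(31, 7, 23, 23)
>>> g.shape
(23, 7, 7)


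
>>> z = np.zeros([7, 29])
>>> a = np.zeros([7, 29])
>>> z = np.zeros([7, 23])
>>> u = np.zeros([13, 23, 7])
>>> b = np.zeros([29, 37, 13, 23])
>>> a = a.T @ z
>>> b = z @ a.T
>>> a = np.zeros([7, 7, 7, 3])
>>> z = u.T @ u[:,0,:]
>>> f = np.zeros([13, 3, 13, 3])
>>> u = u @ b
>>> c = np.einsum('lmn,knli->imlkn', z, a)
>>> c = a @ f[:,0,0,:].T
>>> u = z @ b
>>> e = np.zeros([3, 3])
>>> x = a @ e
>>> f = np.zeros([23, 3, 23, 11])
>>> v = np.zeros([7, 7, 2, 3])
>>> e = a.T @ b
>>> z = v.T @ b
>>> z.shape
(3, 2, 7, 29)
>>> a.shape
(7, 7, 7, 3)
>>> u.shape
(7, 23, 29)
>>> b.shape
(7, 29)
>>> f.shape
(23, 3, 23, 11)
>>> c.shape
(7, 7, 7, 13)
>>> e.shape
(3, 7, 7, 29)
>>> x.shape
(7, 7, 7, 3)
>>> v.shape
(7, 7, 2, 3)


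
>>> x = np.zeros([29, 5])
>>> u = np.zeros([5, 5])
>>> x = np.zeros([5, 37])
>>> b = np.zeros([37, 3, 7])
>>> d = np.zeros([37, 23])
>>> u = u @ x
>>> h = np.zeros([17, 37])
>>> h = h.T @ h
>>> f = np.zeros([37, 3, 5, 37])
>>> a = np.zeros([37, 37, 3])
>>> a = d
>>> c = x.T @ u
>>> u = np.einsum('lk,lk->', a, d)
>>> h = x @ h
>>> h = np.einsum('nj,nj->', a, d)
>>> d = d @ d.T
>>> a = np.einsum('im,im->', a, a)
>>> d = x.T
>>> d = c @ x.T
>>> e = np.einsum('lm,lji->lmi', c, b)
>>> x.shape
(5, 37)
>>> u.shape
()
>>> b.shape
(37, 3, 7)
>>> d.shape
(37, 5)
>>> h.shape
()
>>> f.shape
(37, 3, 5, 37)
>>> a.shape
()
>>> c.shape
(37, 37)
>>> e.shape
(37, 37, 7)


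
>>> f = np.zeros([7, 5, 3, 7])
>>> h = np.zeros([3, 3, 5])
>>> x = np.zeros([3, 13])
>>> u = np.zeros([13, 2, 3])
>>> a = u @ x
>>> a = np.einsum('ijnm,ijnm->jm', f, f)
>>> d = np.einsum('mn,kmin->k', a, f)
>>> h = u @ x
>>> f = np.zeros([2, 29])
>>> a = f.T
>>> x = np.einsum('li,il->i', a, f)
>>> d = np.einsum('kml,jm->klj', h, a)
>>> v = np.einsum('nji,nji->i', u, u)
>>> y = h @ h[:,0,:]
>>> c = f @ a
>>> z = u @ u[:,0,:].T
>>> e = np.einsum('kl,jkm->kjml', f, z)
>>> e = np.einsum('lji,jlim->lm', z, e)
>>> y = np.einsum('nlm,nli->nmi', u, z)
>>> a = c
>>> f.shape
(2, 29)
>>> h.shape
(13, 2, 13)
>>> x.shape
(2,)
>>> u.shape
(13, 2, 3)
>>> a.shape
(2, 2)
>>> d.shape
(13, 13, 29)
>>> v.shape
(3,)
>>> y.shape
(13, 3, 13)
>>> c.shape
(2, 2)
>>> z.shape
(13, 2, 13)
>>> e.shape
(13, 29)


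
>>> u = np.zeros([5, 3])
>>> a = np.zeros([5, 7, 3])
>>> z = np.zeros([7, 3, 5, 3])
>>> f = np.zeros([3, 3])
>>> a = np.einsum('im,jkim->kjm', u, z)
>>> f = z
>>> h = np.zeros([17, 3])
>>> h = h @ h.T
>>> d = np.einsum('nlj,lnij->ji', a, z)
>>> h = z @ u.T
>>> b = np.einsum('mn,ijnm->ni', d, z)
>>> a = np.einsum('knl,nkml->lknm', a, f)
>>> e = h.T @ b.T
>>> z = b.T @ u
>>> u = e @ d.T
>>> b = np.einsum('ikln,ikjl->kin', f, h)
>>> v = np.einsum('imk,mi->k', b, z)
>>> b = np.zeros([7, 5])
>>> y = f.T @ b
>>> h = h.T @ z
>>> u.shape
(5, 5, 3, 3)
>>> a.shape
(3, 3, 7, 5)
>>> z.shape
(7, 3)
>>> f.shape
(7, 3, 5, 3)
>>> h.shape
(5, 5, 3, 3)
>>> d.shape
(3, 5)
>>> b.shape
(7, 5)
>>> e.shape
(5, 5, 3, 5)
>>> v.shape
(3,)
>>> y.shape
(3, 5, 3, 5)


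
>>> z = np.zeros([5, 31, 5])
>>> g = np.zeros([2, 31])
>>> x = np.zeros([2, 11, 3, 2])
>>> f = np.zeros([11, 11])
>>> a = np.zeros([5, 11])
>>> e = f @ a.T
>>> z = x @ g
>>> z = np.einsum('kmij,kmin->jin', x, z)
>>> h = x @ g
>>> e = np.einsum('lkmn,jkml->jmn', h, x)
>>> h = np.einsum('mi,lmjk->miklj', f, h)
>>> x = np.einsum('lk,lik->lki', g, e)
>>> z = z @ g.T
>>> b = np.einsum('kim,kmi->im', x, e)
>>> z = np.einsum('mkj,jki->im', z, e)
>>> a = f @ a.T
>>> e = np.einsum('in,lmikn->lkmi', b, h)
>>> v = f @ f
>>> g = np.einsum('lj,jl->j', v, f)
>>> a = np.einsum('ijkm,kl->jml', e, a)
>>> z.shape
(31, 2)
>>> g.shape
(11,)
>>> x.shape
(2, 31, 3)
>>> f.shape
(11, 11)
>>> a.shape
(2, 31, 5)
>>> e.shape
(11, 2, 11, 31)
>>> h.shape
(11, 11, 31, 2, 3)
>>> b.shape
(31, 3)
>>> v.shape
(11, 11)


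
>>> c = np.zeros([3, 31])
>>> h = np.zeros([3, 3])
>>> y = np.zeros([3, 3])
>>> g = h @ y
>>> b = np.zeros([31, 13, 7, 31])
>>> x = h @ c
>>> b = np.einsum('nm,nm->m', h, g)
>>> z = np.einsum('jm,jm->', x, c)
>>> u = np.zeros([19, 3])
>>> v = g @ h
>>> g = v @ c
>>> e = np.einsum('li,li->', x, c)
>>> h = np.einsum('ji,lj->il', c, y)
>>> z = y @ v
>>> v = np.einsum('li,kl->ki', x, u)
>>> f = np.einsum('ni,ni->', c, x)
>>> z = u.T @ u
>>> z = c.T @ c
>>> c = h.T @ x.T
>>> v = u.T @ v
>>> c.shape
(3, 3)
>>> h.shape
(31, 3)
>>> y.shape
(3, 3)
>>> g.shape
(3, 31)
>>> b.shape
(3,)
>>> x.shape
(3, 31)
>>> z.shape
(31, 31)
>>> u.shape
(19, 3)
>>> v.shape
(3, 31)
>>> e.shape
()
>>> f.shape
()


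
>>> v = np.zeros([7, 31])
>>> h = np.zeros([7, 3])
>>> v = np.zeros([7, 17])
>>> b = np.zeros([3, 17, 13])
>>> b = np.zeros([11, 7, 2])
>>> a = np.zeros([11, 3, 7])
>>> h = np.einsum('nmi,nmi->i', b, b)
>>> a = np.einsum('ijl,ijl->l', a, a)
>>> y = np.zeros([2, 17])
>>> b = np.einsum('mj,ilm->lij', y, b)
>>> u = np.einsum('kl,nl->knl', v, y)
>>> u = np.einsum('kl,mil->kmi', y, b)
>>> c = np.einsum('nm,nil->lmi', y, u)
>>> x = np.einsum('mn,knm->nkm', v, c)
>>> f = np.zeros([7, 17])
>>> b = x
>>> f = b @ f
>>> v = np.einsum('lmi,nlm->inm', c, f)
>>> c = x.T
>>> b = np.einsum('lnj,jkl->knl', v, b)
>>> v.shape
(7, 17, 17)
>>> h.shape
(2,)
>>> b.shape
(11, 17, 7)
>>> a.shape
(7,)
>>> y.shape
(2, 17)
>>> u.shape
(2, 7, 11)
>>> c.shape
(7, 11, 17)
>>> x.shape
(17, 11, 7)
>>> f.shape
(17, 11, 17)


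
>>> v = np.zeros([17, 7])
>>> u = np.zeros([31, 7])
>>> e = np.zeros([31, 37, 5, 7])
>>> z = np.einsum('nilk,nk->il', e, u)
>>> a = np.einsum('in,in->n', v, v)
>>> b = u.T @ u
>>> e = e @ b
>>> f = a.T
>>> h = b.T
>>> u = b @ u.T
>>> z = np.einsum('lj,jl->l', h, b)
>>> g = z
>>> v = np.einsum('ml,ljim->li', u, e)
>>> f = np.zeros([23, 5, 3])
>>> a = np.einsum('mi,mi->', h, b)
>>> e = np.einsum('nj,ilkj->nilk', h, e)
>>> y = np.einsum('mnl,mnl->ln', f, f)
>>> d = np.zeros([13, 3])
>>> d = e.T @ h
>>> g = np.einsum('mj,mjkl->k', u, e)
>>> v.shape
(31, 5)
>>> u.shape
(7, 31)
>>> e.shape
(7, 31, 37, 5)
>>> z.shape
(7,)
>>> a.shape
()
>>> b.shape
(7, 7)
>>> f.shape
(23, 5, 3)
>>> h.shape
(7, 7)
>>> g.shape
(37,)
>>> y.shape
(3, 5)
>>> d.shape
(5, 37, 31, 7)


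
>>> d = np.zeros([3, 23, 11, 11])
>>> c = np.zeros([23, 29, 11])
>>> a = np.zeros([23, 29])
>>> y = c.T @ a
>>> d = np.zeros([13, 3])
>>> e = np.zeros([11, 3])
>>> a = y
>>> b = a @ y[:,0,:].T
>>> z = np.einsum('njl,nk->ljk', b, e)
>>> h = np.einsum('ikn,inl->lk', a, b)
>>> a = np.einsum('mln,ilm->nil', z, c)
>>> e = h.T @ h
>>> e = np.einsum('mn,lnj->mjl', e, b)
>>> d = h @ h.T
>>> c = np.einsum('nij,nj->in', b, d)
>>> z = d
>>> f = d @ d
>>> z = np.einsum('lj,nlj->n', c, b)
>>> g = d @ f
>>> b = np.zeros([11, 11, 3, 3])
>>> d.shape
(11, 11)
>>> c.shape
(29, 11)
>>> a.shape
(3, 23, 29)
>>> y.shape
(11, 29, 29)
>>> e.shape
(29, 11, 11)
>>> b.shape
(11, 11, 3, 3)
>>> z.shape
(11,)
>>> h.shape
(11, 29)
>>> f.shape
(11, 11)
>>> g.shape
(11, 11)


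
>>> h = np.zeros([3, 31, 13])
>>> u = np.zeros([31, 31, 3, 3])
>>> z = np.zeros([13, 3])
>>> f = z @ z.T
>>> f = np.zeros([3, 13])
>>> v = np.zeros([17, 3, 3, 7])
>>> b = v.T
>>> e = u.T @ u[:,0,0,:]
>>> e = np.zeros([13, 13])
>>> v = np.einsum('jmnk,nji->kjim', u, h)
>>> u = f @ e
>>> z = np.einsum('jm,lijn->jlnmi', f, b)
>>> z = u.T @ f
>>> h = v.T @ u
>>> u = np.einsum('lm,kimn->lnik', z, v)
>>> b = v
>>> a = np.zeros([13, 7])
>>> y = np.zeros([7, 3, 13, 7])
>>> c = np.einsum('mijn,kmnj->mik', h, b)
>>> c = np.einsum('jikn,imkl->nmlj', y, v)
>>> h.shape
(31, 13, 31, 13)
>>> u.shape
(13, 31, 31, 3)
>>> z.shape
(13, 13)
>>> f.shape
(3, 13)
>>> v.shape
(3, 31, 13, 31)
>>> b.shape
(3, 31, 13, 31)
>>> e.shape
(13, 13)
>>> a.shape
(13, 7)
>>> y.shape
(7, 3, 13, 7)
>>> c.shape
(7, 31, 31, 7)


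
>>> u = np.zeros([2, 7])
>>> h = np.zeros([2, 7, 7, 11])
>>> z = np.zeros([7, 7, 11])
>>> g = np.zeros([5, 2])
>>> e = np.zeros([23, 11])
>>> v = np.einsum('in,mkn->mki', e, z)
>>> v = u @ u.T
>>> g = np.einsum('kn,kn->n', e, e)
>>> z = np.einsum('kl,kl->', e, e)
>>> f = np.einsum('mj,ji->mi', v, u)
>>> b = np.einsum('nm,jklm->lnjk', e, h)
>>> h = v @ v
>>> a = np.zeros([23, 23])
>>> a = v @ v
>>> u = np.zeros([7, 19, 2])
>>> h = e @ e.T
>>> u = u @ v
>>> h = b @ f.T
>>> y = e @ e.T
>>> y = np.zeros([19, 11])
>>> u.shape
(7, 19, 2)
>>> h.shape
(7, 23, 2, 2)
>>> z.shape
()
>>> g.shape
(11,)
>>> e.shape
(23, 11)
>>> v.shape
(2, 2)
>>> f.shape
(2, 7)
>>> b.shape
(7, 23, 2, 7)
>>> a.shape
(2, 2)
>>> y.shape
(19, 11)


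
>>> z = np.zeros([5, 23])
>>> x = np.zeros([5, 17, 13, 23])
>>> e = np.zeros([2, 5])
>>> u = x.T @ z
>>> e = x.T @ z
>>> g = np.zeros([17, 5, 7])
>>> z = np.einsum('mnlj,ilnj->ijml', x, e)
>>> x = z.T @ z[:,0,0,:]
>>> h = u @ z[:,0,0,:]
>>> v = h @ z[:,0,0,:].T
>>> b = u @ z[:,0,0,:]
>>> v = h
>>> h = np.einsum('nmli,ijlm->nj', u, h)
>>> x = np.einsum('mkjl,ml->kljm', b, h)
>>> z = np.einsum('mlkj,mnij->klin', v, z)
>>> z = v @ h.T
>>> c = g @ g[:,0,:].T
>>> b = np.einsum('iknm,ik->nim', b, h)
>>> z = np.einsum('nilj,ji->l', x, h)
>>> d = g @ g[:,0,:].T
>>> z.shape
(17,)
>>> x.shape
(13, 13, 17, 23)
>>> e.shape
(23, 13, 17, 23)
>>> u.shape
(23, 13, 17, 23)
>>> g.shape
(17, 5, 7)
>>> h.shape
(23, 13)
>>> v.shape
(23, 13, 17, 13)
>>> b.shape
(17, 23, 13)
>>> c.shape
(17, 5, 17)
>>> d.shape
(17, 5, 17)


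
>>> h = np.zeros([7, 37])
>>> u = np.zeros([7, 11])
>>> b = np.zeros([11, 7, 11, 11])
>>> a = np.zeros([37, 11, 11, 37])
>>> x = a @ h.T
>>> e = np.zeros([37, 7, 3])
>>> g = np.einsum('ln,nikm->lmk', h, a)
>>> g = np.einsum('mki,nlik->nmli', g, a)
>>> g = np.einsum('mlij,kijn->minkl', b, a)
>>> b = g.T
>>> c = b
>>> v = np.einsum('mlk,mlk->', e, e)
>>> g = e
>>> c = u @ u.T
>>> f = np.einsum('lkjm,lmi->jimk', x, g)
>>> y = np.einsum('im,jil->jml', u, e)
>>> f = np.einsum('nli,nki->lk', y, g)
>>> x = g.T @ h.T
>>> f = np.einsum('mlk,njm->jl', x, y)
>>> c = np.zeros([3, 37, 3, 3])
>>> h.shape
(7, 37)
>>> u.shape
(7, 11)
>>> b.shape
(7, 37, 37, 11, 11)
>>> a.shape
(37, 11, 11, 37)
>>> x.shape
(3, 7, 7)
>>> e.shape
(37, 7, 3)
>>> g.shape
(37, 7, 3)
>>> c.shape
(3, 37, 3, 3)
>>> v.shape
()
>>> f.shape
(11, 7)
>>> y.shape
(37, 11, 3)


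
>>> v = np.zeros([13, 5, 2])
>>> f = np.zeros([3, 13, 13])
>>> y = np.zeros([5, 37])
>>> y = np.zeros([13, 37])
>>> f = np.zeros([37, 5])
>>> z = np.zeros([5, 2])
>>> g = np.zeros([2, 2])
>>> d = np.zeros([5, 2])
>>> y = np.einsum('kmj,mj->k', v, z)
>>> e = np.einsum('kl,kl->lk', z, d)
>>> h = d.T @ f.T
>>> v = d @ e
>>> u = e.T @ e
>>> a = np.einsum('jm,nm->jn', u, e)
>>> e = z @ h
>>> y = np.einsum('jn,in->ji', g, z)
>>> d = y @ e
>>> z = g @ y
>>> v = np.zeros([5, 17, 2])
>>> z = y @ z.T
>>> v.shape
(5, 17, 2)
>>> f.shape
(37, 5)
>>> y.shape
(2, 5)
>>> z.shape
(2, 2)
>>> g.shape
(2, 2)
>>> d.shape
(2, 37)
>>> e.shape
(5, 37)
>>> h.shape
(2, 37)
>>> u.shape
(5, 5)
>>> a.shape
(5, 2)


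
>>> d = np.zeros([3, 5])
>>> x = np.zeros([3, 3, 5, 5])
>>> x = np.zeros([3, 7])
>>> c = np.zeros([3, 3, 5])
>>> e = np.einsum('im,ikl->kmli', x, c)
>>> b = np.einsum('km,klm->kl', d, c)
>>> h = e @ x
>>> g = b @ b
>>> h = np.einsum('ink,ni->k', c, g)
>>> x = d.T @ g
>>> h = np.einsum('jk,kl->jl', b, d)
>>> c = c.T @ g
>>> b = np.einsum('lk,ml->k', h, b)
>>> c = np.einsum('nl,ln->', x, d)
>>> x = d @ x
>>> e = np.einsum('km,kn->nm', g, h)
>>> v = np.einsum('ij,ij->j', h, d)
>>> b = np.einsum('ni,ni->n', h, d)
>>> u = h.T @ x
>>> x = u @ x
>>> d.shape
(3, 5)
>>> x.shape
(5, 3)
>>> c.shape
()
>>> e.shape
(5, 3)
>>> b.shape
(3,)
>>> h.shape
(3, 5)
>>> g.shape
(3, 3)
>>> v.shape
(5,)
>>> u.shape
(5, 3)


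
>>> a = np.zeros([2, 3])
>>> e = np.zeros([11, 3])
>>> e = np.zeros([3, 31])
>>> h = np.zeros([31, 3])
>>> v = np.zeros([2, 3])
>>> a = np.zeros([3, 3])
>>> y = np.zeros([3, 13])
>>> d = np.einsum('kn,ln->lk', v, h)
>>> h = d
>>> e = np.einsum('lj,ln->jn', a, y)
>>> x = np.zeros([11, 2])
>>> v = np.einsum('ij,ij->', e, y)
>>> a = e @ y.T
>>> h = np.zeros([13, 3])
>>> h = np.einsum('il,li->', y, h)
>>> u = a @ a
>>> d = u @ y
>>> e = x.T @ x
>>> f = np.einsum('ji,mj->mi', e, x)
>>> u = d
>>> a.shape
(3, 3)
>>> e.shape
(2, 2)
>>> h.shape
()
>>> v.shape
()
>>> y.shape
(3, 13)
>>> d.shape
(3, 13)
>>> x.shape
(11, 2)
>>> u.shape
(3, 13)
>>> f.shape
(11, 2)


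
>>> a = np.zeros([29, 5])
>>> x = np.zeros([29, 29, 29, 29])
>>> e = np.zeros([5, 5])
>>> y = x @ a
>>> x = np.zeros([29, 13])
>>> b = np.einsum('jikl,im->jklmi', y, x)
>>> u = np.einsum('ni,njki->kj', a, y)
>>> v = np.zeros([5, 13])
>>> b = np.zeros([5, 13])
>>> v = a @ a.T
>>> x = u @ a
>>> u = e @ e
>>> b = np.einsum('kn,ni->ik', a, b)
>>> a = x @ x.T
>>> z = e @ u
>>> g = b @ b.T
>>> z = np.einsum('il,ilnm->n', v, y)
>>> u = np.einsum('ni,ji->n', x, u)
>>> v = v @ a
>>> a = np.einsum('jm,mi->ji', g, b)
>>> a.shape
(13, 29)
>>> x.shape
(29, 5)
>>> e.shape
(5, 5)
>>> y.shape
(29, 29, 29, 5)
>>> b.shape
(13, 29)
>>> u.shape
(29,)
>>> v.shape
(29, 29)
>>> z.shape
(29,)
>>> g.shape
(13, 13)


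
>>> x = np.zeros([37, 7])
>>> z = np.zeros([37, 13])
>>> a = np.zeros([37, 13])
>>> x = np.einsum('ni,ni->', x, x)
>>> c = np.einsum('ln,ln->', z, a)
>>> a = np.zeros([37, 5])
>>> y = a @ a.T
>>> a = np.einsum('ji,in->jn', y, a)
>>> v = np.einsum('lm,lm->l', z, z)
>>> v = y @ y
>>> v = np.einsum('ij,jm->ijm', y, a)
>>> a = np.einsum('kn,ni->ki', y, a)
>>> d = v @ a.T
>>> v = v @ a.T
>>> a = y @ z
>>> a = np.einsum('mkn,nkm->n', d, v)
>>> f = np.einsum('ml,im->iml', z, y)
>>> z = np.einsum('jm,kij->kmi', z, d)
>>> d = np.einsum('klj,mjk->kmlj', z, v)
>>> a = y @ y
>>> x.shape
()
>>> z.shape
(37, 13, 37)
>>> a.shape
(37, 37)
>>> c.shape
()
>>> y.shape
(37, 37)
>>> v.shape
(37, 37, 37)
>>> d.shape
(37, 37, 13, 37)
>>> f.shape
(37, 37, 13)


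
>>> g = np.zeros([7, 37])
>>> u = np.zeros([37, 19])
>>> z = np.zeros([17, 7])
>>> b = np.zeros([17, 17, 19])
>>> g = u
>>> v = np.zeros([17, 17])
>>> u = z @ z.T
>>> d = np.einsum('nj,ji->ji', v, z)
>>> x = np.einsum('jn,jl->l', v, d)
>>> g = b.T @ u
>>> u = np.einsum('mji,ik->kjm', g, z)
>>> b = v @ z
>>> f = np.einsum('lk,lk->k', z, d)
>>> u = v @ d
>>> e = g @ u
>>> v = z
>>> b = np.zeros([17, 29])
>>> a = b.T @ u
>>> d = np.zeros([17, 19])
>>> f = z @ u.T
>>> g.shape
(19, 17, 17)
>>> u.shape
(17, 7)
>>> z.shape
(17, 7)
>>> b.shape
(17, 29)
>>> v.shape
(17, 7)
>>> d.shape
(17, 19)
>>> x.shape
(7,)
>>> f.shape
(17, 17)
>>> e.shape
(19, 17, 7)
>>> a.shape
(29, 7)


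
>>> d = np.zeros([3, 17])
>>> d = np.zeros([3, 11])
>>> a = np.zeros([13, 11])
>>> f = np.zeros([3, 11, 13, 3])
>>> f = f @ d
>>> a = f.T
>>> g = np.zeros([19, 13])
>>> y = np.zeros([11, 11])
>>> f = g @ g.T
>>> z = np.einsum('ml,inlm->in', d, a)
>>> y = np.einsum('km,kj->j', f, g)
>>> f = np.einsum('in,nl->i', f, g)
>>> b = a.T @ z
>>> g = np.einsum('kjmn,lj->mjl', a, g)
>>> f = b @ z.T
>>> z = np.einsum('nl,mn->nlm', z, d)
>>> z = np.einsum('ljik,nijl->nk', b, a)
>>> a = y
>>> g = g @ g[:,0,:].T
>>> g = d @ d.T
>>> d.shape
(3, 11)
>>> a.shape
(13,)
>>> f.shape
(3, 11, 13, 11)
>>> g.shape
(3, 3)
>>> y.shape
(13,)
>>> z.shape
(11, 13)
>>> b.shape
(3, 11, 13, 13)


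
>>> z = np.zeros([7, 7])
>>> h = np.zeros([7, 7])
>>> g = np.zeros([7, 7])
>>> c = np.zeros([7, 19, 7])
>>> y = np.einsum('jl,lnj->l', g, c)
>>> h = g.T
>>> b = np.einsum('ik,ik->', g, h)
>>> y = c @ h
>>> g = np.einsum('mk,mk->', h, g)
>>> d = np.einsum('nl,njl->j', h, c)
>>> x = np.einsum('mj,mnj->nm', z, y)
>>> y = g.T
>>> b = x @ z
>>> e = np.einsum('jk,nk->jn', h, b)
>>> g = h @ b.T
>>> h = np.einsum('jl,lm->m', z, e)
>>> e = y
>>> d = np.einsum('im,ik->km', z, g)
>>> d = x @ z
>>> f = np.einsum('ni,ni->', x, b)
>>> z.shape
(7, 7)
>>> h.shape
(19,)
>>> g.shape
(7, 19)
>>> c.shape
(7, 19, 7)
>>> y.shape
()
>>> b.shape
(19, 7)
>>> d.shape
(19, 7)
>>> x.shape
(19, 7)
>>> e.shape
()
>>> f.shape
()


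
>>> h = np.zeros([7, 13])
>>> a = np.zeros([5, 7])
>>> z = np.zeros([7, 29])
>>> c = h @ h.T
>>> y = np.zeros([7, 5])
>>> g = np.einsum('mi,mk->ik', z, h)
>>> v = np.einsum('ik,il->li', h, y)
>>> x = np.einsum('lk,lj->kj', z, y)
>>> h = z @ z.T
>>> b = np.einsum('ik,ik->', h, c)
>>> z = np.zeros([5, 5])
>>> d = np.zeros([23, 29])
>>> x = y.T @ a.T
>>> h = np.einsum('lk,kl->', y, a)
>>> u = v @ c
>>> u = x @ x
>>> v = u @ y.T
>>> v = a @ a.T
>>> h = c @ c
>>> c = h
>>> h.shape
(7, 7)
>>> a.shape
(5, 7)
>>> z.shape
(5, 5)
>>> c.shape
(7, 7)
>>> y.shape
(7, 5)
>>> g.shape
(29, 13)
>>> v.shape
(5, 5)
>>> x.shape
(5, 5)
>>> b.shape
()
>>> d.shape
(23, 29)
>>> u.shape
(5, 5)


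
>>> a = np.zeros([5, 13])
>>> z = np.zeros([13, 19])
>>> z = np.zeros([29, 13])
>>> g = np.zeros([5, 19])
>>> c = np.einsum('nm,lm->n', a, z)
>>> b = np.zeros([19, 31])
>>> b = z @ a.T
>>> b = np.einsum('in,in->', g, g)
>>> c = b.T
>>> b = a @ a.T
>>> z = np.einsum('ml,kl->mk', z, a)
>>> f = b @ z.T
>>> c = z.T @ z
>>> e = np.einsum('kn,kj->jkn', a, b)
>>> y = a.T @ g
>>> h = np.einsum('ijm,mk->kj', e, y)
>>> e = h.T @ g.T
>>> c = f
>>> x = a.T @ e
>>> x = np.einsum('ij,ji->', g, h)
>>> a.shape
(5, 13)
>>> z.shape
(29, 5)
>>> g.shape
(5, 19)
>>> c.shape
(5, 29)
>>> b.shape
(5, 5)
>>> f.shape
(5, 29)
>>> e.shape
(5, 5)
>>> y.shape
(13, 19)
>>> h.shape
(19, 5)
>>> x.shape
()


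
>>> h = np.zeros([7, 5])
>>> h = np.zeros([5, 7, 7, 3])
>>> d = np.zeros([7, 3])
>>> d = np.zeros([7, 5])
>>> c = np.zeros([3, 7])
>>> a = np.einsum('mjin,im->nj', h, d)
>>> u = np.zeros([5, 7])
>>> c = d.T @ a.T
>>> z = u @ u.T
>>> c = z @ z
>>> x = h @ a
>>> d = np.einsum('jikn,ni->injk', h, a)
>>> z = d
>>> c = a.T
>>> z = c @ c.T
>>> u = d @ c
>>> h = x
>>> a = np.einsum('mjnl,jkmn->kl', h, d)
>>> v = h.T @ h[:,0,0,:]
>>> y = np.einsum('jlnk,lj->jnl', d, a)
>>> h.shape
(5, 7, 7, 7)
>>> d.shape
(7, 3, 5, 7)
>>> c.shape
(7, 3)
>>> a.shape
(3, 7)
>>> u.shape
(7, 3, 5, 3)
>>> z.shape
(7, 7)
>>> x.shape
(5, 7, 7, 7)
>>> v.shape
(7, 7, 7, 7)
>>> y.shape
(7, 5, 3)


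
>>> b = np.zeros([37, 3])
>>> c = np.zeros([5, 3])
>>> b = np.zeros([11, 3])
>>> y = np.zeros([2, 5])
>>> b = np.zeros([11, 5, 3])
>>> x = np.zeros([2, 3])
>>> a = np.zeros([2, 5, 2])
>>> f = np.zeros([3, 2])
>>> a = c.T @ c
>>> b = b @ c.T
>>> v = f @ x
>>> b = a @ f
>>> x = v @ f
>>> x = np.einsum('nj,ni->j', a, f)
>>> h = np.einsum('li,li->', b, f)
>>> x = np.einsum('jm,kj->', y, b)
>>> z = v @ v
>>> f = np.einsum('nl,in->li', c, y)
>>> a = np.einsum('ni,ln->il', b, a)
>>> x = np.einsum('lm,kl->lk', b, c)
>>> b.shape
(3, 2)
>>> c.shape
(5, 3)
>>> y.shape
(2, 5)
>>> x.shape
(3, 5)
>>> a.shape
(2, 3)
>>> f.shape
(3, 2)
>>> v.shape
(3, 3)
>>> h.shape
()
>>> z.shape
(3, 3)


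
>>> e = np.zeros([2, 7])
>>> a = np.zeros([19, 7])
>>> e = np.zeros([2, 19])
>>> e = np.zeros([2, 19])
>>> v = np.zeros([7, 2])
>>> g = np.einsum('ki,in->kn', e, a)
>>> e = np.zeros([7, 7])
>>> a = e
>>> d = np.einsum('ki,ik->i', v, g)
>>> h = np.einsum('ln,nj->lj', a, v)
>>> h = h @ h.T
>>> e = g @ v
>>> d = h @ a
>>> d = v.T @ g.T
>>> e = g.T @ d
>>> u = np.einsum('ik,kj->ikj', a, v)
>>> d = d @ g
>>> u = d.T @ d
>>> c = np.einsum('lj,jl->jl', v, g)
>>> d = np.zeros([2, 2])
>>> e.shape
(7, 2)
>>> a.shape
(7, 7)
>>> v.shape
(7, 2)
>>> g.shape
(2, 7)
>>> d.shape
(2, 2)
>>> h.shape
(7, 7)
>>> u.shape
(7, 7)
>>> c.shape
(2, 7)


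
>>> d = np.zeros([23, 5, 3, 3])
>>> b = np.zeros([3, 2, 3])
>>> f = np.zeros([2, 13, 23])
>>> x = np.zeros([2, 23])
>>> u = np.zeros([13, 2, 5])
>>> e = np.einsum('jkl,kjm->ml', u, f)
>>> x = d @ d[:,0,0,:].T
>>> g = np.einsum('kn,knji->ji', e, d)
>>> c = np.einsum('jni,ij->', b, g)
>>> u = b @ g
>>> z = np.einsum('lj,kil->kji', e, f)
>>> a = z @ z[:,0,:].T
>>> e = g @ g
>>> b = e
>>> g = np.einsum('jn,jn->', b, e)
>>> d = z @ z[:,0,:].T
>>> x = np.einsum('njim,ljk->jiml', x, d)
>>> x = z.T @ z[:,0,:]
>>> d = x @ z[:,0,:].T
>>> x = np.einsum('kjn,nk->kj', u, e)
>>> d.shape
(13, 5, 2)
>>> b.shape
(3, 3)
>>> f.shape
(2, 13, 23)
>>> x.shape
(3, 2)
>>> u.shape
(3, 2, 3)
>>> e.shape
(3, 3)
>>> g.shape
()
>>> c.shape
()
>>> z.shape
(2, 5, 13)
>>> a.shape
(2, 5, 2)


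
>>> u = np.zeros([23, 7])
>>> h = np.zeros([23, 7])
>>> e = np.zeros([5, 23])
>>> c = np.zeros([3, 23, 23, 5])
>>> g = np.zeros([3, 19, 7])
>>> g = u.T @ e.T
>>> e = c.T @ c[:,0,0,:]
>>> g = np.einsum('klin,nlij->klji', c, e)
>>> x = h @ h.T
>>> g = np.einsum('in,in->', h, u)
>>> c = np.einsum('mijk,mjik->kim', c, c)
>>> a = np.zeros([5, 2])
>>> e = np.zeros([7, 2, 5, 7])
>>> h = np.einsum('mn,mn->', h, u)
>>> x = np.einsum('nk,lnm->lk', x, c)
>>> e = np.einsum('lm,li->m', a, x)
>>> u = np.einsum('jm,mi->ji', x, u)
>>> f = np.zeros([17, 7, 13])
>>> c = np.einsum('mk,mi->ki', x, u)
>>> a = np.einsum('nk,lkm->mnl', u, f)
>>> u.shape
(5, 7)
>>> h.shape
()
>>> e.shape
(2,)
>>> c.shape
(23, 7)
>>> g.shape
()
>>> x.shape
(5, 23)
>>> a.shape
(13, 5, 17)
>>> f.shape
(17, 7, 13)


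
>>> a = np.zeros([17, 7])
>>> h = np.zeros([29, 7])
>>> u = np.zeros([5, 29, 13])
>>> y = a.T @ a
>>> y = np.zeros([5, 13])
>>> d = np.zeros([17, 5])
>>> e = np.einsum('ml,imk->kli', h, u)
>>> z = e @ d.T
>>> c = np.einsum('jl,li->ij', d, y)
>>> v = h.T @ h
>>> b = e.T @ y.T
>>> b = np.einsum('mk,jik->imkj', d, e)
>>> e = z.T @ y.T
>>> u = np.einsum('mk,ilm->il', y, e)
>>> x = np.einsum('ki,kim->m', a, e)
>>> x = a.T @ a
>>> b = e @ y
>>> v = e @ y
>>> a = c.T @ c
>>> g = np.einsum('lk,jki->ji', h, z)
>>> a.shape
(17, 17)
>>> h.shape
(29, 7)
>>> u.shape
(17, 7)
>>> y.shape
(5, 13)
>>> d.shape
(17, 5)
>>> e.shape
(17, 7, 5)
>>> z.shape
(13, 7, 17)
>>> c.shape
(13, 17)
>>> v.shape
(17, 7, 13)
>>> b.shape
(17, 7, 13)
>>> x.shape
(7, 7)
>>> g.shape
(13, 17)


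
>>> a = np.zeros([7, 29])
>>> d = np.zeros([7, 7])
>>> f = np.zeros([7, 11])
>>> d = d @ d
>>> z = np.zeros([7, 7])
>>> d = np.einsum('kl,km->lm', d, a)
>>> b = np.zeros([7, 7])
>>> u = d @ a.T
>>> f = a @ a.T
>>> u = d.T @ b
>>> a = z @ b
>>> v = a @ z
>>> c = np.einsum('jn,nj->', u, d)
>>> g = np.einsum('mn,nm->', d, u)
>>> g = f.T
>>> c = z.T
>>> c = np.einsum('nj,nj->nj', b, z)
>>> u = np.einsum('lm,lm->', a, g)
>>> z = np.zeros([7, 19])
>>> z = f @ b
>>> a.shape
(7, 7)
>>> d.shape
(7, 29)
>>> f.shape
(7, 7)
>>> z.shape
(7, 7)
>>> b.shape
(7, 7)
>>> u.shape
()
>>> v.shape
(7, 7)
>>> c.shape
(7, 7)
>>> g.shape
(7, 7)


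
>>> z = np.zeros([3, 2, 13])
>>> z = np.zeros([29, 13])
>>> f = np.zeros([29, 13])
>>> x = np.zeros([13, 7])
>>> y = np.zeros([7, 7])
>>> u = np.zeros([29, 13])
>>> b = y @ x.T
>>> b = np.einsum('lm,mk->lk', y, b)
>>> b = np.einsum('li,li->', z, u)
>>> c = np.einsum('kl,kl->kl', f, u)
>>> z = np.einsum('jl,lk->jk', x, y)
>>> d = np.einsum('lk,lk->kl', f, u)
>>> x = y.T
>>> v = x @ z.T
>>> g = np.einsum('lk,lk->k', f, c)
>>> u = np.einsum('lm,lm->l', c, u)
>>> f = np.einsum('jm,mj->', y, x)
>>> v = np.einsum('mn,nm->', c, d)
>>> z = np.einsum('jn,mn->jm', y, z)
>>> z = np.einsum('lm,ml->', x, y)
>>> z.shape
()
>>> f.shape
()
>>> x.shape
(7, 7)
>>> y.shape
(7, 7)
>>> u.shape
(29,)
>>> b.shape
()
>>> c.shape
(29, 13)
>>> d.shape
(13, 29)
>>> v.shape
()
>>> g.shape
(13,)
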